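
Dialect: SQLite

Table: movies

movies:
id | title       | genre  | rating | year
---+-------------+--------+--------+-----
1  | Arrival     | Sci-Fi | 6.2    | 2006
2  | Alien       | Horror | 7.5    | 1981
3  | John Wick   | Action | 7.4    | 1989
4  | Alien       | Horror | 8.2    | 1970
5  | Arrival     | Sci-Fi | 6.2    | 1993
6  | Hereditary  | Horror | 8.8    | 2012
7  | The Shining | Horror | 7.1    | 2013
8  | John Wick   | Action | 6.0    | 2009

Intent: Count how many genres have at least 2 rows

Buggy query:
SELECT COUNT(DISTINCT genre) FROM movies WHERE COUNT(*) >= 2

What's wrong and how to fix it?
Bug: WHERE filters individual rows, not groups, so a group-level COUNT is invalid there

Fix: Group first with HAVING COUNT(*) >= 2, then COUNT the resulting groups

Corrected query:
SELECT COUNT(*) FROM (SELECT genre FROM movies GROUP BY genre HAVING COUNT(*) >= 2)

Result:
COUNT(*)
--------
3       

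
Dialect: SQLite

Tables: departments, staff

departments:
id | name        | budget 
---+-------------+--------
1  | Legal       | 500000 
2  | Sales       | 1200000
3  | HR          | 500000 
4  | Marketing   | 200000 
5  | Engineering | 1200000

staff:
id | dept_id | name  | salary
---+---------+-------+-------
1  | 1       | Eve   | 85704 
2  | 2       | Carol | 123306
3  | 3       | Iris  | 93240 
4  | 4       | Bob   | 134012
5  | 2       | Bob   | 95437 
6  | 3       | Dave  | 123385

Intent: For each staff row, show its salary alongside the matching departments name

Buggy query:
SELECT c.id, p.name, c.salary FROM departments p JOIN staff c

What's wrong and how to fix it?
Bug: Missing join condition: each staff row is matched to all departments rows instead of just its own

Fix: Add ON c.dept_id = p.id to the JOIN

Corrected query:
SELECT c.id, p.name, c.salary FROM departments p JOIN staff c ON c.dept_id = p.id

Result:
id | name      | salary
---+-----------+-------
1  | Legal     | 85704 
2  | Sales     | 123306
3  | HR        | 93240 
4  | Marketing | 134012
5  | Sales     | 95437 
6  | HR        | 123385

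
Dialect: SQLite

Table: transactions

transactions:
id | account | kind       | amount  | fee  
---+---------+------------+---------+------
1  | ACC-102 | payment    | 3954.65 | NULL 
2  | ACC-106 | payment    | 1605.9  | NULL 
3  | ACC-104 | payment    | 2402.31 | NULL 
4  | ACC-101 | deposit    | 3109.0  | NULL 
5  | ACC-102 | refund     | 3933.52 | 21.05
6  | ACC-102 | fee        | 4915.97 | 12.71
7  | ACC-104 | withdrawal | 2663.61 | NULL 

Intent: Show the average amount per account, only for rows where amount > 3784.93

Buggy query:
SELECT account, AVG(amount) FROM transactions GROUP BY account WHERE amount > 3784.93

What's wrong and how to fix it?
Bug: Row-level WHERE must come before GROUP BY in the clause order

Fix: Place WHERE between FROM and GROUP BY

Corrected query:
SELECT account, AVG(amount) FROM transactions WHERE amount > 3784.93 GROUP BY account

Result:
account | AVG(amount)
--------+------------
ACC-102 | 4268.046667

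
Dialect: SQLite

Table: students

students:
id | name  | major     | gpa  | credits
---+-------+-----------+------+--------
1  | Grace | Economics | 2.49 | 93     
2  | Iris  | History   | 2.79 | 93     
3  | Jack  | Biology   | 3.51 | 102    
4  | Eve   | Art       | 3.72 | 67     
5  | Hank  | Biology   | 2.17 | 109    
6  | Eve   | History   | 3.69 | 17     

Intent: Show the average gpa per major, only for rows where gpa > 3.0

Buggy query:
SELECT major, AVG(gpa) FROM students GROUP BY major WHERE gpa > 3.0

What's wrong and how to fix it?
Bug: Row-level WHERE must come before GROUP BY in the clause order

Fix: Move the WHERE clause before GROUP BY

Corrected query:
SELECT major, AVG(gpa) FROM students WHERE gpa > 3.0 GROUP BY major

Result:
major   | AVG(gpa)
--------+---------
Art     | 3.72    
Biology | 3.51    
History | 3.69    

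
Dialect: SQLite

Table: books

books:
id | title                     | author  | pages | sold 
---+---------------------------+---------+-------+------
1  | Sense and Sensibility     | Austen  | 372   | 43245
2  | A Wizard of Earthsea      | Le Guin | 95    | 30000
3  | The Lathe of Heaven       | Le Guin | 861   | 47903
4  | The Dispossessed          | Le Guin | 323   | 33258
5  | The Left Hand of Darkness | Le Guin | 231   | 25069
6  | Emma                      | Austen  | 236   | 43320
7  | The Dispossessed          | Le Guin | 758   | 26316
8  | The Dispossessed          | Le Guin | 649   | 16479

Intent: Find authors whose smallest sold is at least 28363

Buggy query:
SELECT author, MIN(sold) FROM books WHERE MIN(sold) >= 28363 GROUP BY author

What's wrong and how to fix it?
Bug: Aggregates like MIN are computed per group after WHERE runs

Fix: Use HAVING for the per-group MIN condition

Corrected query:
SELECT author, MIN(sold) FROM books GROUP BY author HAVING MIN(sold) >= 28363

Result:
author | MIN(sold)
-------+----------
Austen | 43245    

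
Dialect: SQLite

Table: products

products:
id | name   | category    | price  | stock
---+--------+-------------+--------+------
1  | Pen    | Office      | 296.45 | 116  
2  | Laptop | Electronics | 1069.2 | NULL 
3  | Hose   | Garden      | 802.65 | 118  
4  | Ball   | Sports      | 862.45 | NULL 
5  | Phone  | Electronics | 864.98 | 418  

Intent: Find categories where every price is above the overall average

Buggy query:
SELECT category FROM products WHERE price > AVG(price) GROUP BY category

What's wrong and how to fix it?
Bug: WHERE evaluates per row before aggregation, so AVG() is unavailable

Fix: Use a subquery for AVG and a HAVING MIN(...) filter so the condition holds for every row in the group

Corrected query:
SELECT category FROM products GROUP BY category HAVING MIN(price) > (SELECT AVG(price) FROM products)

Result:
category   
-----------
Electronics
Garden     
Sports     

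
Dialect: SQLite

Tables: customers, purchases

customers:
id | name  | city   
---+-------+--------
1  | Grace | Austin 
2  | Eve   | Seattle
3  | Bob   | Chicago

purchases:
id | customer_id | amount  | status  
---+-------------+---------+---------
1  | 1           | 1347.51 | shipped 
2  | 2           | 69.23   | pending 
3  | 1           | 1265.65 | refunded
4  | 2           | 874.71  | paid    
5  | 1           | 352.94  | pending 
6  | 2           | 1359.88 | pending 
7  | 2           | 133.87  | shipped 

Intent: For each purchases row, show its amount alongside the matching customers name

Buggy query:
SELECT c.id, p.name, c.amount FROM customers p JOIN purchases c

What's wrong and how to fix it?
Bug: JOIN with no ON clause produces a cartesian product; every purchases row pairs with every customers row

Fix: Add ON c.customer_id = p.id to the JOIN

Corrected query:
SELECT c.id, p.name, c.amount FROM customers p JOIN purchases c ON c.customer_id = p.id

Result:
id | name  | amount 
---+-------+--------
1  | Grace | 1347.51
2  | Eve   | 69.23  
3  | Grace | 1265.65
4  | Eve   | 874.71 
5  | Grace | 352.94 
6  | Eve   | 1359.88
7  | Eve   | 133.87 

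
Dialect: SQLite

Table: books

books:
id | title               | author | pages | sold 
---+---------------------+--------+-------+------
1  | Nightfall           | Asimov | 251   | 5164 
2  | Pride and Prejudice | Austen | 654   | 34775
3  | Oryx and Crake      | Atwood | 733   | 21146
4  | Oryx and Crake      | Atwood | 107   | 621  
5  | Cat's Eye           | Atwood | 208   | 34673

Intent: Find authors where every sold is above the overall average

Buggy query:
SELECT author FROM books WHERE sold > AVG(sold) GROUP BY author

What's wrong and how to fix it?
Bug: AVG() is an aggregate; it can't sit directly in WHERE

Fix: Use a subquery for AVG and a HAVING MIN(...) filter so the condition holds for every row in the group

Corrected query:
SELECT author FROM books GROUP BY author HAVING MIN(sold) > (SELECT AVG(sold) FROM books)

Result:
author
------
Austen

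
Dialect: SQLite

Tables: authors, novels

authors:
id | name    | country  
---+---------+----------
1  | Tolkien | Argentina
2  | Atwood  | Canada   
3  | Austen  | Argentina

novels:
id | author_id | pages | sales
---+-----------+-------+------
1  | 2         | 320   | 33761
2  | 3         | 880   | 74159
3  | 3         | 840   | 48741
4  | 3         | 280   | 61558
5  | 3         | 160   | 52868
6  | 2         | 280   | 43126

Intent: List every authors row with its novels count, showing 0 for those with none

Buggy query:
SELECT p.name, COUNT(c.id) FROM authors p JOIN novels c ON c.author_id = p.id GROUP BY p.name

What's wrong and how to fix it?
Bug: An inner join excludes parents with zero children

Fix: Switch to LEFT JOIN to retain unmatched parent rows

Corrected query:
SELECT p.name, COUNT(c.id) FROM authors p LEFT JOIN novels c ON c.author_id = p.id GROUP BY p.name

Result:
name    | COUNT(c.id)
--------+------------
Atwood  | 2          
Austen  | 4          
Tolkien | 0          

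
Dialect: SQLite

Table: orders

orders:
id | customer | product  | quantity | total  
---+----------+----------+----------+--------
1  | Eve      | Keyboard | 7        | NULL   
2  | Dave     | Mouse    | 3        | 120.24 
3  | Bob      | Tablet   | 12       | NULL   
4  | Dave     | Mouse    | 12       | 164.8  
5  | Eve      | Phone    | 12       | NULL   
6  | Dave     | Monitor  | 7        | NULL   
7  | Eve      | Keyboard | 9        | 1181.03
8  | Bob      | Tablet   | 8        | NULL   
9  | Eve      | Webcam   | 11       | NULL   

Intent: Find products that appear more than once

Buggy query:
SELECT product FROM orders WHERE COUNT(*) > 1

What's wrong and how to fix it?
Bug: WHERE can't reference COUNT(*); aggregates are computed after WHERE

Fix: GROUP BY product, then filter groups with HAVING COUNT(*) > 1

Corrected query:
SELECT product FROM orders GROUP BY product HAVING COUNT(*) > 1

Result:
product 
--------
Keyboard
Mouse   
Tablet  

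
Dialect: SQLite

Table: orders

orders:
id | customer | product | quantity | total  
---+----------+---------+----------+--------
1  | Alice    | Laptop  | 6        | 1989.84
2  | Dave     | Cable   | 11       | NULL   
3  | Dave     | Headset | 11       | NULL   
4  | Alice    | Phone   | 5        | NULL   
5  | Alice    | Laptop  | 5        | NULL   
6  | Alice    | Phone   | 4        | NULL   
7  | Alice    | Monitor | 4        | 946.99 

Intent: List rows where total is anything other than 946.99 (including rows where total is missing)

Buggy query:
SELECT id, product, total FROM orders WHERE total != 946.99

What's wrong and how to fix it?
Bug: Inequality against NULL is unknown, not true; rows with NULL are dropped

Fix: Add an explicit OR total IS NULL to include the missing-value rows

Corrected query:
SELECT id, product, total FROM orders WHERE total != 946.99 OR total IS NULL

Result:
id | product | total  
---+---------+--------
1  | Laptop  | 1989.84
2  | Cable   | NULL   
3  | Headset | NULL   
4  | Phone   | NULL   
5  | Laptop  | NULL   
6  | Phone   | NULL   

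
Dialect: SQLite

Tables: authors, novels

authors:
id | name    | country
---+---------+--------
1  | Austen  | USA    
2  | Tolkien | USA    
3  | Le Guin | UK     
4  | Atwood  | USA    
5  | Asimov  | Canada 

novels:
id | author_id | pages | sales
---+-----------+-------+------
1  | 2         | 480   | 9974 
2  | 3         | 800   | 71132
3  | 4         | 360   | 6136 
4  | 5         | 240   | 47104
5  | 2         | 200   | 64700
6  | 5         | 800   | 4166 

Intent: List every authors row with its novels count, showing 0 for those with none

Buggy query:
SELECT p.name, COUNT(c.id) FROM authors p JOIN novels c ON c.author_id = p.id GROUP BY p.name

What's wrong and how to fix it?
Bug: INNER JOIN drops authors rows that have no matching novels rows

Fix: Switch to LEFT JOIN to retain unmatched parent rows

Corrected query:
SELECT p.name, COUNT(c.id) FROM authors p LEFT JOIN novels c ON c.author_id = p.id GROUP BY p.name

Result:
name    | COUNT(c.id)
--------+------------
Asimov  | 2          
Atwood  | 1          
Austen  | 0          
Le Guin | 1          
Tolkien | 2          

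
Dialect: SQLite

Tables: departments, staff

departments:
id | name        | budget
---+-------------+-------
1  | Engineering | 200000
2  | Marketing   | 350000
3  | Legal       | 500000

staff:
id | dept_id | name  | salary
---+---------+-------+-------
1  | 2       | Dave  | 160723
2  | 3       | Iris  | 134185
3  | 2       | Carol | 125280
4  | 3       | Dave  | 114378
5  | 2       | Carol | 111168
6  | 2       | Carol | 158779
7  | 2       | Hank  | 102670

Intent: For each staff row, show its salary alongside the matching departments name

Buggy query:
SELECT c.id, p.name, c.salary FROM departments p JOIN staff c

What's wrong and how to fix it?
Bug: Missing join condition: each staff row is matched to all departments rows instead of just its own

Fix: Specify the join condition linking the foreign key to the parent id

Corrected query:
SELECT c.id, p.name, c.salary FROM departments p JOIN staff c ON c.dept_id = p.id

Result:
id | name      | salary
---+-----------+-------
1  | Marketing | 160723
2  | Legal     | 134185
3  | Marketing | 125280
4  | Legal     | 114378
5  | Marketing | 111168
6  | Marketing | 158779
7  | Marketing | 102670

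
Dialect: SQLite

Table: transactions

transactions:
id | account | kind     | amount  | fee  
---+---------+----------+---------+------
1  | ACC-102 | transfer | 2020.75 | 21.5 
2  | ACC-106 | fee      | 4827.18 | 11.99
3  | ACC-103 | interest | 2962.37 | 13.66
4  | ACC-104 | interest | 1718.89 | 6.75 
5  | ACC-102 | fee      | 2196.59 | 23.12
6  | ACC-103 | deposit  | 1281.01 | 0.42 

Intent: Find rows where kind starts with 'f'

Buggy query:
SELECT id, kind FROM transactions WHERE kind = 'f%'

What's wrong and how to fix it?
Bug: '=' compares the literal string including the % character; pattern matching needs LIKE

Fix: Use LIKE for wildcard pattern matching

Corrected query:
SELECT id, kind FROM transactions WHERE kind LIKE 'f%'

Result:
id | kind
---+-----
2  | fee 
5  | fee 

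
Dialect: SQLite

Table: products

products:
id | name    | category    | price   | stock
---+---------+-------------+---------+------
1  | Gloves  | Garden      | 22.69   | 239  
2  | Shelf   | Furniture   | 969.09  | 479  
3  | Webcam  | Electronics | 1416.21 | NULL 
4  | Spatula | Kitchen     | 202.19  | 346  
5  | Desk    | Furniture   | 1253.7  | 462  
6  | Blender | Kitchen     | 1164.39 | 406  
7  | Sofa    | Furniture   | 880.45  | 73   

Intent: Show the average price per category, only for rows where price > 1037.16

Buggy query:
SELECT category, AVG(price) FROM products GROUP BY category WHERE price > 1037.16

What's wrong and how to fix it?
Bug: WHERE cannot follow GROUP BY

Fix: Move the WHERE clause before GROUP BY

Corrected query:
SELECT category, AVG(price) FROM products WHERE price > 1037.16 GROUP BY category

Result:
category    | AVG(price)
------------+-----------
Electronics | 1416.21   
Furniture   | 1253.7    
Kitchen     | 1164.39   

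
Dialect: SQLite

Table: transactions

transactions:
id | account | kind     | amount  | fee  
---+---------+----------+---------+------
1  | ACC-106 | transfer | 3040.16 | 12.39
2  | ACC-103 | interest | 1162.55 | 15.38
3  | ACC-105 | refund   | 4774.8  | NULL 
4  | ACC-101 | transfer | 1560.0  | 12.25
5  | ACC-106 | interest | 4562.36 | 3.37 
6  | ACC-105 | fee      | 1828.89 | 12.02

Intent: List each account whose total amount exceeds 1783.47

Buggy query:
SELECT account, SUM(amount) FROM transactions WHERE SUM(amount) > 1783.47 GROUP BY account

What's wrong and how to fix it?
Bug: WHERE runs before GROUP BY, so aggregates aren't available there

Fix: Use HAVING (which filters groups after aggregation) instead of WHERE

Corrected query:
SELECT account, SUM(amount) FROM transactions GROUP BY account HAVING SUM(amount) > 1783.47

Result:
account | SUM(amount)
--------+------------
ACC-105 | 6603.69    
ACC-106 | 7602.52    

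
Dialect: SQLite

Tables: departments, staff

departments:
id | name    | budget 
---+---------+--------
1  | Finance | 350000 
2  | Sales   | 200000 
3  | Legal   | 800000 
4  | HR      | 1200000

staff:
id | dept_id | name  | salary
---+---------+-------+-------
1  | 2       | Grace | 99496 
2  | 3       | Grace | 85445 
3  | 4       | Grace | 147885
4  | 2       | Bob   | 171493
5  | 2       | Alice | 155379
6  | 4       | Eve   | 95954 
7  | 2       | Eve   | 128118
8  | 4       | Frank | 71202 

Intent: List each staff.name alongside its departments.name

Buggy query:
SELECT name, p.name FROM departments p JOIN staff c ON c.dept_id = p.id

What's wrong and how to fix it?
Bug: Both tables have a 'name' column; the unqualified reference is ambiguous

Fix: Qualify the column with its table alias (c.name)

Corrected query:
SELECT c.name, p.name FROM departments p JOIN staff c ON c.dept_id = p.id

Result:
name  | name 
------+------
Grace | Sales
Grace | Legal
Grace | HR   
Bob   | Sales
Alice | Sales
Eve   | HR   
Eve   | Sales
Frank | HR   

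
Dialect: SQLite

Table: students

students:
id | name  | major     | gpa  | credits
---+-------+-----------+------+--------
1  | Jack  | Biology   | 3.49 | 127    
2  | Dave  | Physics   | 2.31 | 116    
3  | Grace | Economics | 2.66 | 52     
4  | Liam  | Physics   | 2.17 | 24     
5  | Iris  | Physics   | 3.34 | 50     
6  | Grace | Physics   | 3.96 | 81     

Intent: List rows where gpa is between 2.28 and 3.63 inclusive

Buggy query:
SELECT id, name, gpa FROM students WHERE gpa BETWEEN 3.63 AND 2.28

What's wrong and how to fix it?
Bug: BETWEEN expects the lower bound first; with 3.63 AND 2.28 the range is empty

Fix: Swap the bounds so the smaller value comes first

Corrected query:
SELECT id, name, gpa FROM students WHERE gpa BETWEEN 2.28 AND 3.63

Result:
id | name  | gpa 
---+-------+-----
1  | Jack  | 3.49
2  | Dave  | 2.31
3  | Grace | 2.66
5  | Iris  | 3.34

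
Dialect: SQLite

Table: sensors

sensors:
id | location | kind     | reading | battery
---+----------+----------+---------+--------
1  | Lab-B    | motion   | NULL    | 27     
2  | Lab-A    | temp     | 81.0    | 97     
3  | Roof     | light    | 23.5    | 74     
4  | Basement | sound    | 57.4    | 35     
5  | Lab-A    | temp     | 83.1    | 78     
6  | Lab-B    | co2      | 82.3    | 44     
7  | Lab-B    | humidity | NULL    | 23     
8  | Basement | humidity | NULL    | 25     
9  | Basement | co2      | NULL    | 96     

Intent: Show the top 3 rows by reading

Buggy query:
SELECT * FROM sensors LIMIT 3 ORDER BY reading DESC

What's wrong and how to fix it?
Bug: ORDER BY cannot follow LIMIT; LIMIT is the final clause

Fix: Sort with ORDER BY, then apply LIMIT

Corrected query:
SELECT * FROM sensors ORDER BY reading DESC LIMIT 3

Result:
id | location | kind | reading | battery
---+----------+------+---------+--------
5  | Lab-A    | temp | 83.1    | 78     
6  | Lab-B    | co2  | 82.3    | 44     
2  | Lab-A    | temp | 81      | 97     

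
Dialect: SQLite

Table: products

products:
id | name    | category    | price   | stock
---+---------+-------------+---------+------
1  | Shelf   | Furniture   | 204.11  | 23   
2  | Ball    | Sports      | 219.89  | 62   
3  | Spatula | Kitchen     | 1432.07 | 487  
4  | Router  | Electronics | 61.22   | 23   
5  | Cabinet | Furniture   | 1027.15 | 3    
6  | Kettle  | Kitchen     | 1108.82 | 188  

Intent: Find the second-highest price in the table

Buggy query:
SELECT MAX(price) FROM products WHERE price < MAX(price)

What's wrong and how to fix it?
Bug: The inner MAX is an aggregate inside WHERE, which is not allowed

Fix: Put the inner MAX in a scalar subquery

Corrected query:
SELECT MAX(price) FROM products WHERE price < (SELECT MAX(price) FROM products)

Result:
MAX(price)
----------
1108.82   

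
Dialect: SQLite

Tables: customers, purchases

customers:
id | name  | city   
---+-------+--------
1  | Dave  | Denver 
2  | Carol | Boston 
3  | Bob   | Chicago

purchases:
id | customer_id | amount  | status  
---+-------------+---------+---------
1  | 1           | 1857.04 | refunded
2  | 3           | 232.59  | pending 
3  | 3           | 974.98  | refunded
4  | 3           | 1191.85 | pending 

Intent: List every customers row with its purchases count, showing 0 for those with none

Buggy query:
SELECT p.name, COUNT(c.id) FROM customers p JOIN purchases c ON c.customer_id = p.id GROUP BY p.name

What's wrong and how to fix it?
Bug: An inner join excludes parents with zero children

Fix: Use LEFT JOIN so parents without children still appear (COUNT(c.id) gives 0)

Corrected query:
SELECT p.name, COUNT(c.id) FROM customers p LEFT JOIN purchases c ON c.customer_id = p.id GROUP BY p.name

Result:
name  | COUNT(c.id)
------+------------
Bob   | 3          
Carol | 0          
Dave  | 1          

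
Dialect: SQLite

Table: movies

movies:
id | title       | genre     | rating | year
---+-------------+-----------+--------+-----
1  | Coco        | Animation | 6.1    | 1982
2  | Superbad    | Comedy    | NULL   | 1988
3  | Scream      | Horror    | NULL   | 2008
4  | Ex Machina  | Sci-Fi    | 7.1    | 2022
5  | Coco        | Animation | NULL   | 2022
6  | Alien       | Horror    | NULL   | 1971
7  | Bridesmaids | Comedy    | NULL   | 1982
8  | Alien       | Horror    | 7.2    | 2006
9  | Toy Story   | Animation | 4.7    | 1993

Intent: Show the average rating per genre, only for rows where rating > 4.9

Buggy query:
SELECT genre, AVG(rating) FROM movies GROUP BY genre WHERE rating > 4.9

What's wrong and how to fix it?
Bug: WHERE cannot follow GROUP BY

Fix: Move the WHERE clause before GROUP BY

Corrected query:
SELECT genre, AVG(rating) FROM movies WHERE rating > 4.9 GROUP BY genre

Result:
genre     | AVG(rating)
----------+------------
Animation | 6.1        
Horror    | 7.2        
Sci-Fi    | 7.1        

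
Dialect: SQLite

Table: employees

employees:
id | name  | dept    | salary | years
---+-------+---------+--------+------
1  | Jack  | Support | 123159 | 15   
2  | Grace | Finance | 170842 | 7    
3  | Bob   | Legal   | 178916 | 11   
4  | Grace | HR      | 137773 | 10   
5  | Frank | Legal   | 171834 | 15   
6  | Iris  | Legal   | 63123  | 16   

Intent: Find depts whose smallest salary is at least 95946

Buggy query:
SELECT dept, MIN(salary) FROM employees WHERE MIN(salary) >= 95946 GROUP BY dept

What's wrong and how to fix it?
Bug: Aggregates like MIN are computed per group after WHERE runs

Fix: Replace WHERE with HAVING after the GROUP BY

Corrected query:
SELECT dept, MIN(salary) FROM employees GROUP BY dept HAVING MIN(salary) >= 95946

Result:
dept    | MIN(salary)
--------+------------
Finance | 170842     
HR      | 137773     
Support | 123159     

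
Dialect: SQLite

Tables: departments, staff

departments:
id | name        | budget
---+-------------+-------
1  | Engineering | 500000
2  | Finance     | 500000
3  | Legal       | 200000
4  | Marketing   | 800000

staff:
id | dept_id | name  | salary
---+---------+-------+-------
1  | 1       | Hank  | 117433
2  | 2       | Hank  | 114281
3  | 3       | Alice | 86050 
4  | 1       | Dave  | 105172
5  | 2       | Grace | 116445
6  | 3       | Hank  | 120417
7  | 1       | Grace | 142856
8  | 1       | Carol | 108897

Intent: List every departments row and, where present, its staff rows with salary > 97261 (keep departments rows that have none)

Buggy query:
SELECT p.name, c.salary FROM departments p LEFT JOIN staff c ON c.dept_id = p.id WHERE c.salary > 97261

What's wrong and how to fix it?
Bug: Filtering c.salary in WHERE discards the NULL rows produced by LEFT JOIN, turning it into an inner join

Fix: Put 'c.salary > 97261' in the JOIN's ON clause instead of WHERE

Corrected query:
SELECT p.name, c.salary FROM departments p LEFT JOIN staff c ON c.dept_id = p.id AND c.salary > 97261

Result:
name        | salary
------------+-------
Engineering | 105172
Engineering | 108897
Engineering | 117433
Engineering | 142856
Finance     | 114281
Finance     | 116445
Legal       | 120417
Marketing   | NULL  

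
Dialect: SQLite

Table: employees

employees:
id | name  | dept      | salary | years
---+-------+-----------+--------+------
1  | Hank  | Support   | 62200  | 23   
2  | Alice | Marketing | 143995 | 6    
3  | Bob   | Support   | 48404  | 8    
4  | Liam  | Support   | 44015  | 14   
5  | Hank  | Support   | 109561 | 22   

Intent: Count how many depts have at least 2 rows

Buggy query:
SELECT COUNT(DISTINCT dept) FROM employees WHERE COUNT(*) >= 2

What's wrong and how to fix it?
Bug: COUNT(*) cannot appear in WHERE; the per-group count doesn't exist yet

Fix: Group first with HAVING COUNT(*) >= 2, then COUNT the resulting groups

Corrected query:
SELECT COUNT(*) FROM (SELECT dept FROM employees GROUP BY dept HAVING COUNT(*) >= 2)

Result:
COUNT(*)
--------
1       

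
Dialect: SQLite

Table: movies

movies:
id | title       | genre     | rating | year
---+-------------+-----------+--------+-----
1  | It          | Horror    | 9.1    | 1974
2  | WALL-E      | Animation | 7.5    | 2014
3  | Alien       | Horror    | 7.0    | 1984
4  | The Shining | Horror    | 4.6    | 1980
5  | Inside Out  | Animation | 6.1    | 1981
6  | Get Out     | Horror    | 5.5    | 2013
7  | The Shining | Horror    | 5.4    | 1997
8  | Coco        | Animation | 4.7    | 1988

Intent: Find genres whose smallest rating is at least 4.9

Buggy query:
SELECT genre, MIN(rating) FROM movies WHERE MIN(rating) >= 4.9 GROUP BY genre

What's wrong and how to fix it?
Bug: Aggregates like MIN are computed per group after WHERE runs

Fix: Use HAVING for the per-group MIN condition

Corrected query:
SELECT genre, MIN(rating) FROM movies GROUP BY genre HAVING MIN(rating) >= 4.9

Result:
(no rows)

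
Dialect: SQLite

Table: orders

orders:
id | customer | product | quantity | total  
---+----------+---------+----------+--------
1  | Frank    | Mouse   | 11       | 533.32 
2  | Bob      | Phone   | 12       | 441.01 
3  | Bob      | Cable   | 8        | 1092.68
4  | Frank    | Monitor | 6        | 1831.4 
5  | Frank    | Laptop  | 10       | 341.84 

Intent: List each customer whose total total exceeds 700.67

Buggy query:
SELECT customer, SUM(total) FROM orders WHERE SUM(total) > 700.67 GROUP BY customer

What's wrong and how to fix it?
Bug: WHERE runs before GROUP BY, so aggregates aren't available there

Fix: Use HAVING (which filters groups after aggregation) instead of WHERE

Corrected query:
SELECT customer, SUM(total) FROM orders GROUP BY customer HAVING SUM(total) > 700.67

Result:
customer | SUM(total)
---------+-----------
Bob      | 1533.69   
Frank    | 2706.56   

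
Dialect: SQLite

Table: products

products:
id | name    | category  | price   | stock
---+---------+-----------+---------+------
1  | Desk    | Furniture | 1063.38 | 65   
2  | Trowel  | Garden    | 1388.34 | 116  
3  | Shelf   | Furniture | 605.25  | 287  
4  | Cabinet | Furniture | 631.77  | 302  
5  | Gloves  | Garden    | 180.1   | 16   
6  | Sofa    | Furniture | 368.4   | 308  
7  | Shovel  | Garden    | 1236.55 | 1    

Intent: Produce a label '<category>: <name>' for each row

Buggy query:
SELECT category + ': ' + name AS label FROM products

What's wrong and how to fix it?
Bug: SQLite uses || for string concatenation; + coerces text to numbers (yielding 0)

Fix: Replace + with || to concatenate text

Corrected query:
SELECT category || ': ' || name AS label FROM products

Result:
label             
------------------
Furniture: Desk   
Garden: Trowel    
Furniture: Shelf  
Furniture: Cabinet
Garden: Gloves    
Furniture: Sofa   
Garden: Shovel    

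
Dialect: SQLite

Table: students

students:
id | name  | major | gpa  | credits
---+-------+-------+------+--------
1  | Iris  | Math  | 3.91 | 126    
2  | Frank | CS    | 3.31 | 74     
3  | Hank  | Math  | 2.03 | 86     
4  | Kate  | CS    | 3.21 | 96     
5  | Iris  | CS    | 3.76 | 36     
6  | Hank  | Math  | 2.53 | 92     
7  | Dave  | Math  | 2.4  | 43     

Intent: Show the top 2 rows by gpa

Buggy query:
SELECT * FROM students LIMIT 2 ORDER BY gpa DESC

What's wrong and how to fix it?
Bug: LIMIT must come after ORDER BY

Fix: Sort with ORDER BY, then apply LIMIT

Corrected query:
SELECT * FROM students ORDER BY gpa DESC LIMIT 2

Result:
id | name | major | gpa  | credits
---+------+-------+------+--------
1  | Iris | Math  | 3.91 | 126    
5  | Iris | CS    | 3.76 | 36     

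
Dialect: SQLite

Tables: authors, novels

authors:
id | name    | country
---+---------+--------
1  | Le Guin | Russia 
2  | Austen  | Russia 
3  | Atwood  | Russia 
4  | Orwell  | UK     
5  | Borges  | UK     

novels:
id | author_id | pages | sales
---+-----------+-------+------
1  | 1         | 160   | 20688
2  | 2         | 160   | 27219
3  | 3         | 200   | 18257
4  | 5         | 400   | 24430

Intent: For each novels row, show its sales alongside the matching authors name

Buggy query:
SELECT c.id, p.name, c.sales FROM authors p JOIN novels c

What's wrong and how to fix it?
Bug: Missing join condition: each novels row is matched to all authors rows instead of just its own

Fix: Specify the join condition linking the foreign key to the parent id

Corrected query:
SELECT c.id, p.name, c.sales FROM authors p JOIN novels c ON c.author_id = p.id

Result:
id | name    | sales
---+---------+------
1  | Le Guin | 20688
2  | Austen  | 27219
3  | Atwood  | 18257
4  | Borges  | 24430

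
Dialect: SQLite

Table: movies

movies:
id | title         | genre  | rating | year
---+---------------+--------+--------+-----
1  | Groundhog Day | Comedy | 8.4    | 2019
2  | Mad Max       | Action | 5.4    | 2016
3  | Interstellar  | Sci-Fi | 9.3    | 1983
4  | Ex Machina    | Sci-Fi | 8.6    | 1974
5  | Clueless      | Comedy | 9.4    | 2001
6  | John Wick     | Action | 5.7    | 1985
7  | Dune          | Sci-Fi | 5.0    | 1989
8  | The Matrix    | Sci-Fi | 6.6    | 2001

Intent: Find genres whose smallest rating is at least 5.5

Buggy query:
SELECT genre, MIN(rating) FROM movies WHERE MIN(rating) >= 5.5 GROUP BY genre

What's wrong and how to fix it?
Bug: MIN() in WHERE is a misuse of aggregate

Fix: Replace WHERE with HAVING after the GROUP BY

Corrected query:
SELECT genre, MIN(rating) FROM movies GROUP BY genre HAVING MIN(rating) >= 5.5

Result:
genre  | MIN(rating)
-------+------------
Comedy | 8.4        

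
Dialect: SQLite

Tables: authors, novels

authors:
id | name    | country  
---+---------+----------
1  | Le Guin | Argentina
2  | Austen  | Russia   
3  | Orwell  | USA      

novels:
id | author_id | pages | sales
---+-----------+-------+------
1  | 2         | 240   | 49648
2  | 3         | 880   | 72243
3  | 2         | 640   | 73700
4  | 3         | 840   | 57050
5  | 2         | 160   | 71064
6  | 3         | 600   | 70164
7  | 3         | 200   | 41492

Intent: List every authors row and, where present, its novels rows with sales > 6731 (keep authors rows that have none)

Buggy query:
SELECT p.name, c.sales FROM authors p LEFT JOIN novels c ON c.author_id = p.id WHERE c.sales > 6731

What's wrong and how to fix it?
Bug: Filtering c.sales in WHERE discards the NULL rows produced by LEFT JOIN, turning it into an inner join

Fix: Put 'c.sales > 6731' in the JOIN's ON clause instead of WHERE

Corrected query:
SELECT p.name, c.sales FROM authors p LEFT JOIN novels c ON c.author_id = p.id AND c.sales > 6731

Result:
name    | sales
--------+------
Le Guin | NULL 
Austen  | 49648
Austen  | 71064
Austen  | 73700
Orwell  | 41492
Orwell  | 57050
Orwell  | 70164
Orwell  | 72243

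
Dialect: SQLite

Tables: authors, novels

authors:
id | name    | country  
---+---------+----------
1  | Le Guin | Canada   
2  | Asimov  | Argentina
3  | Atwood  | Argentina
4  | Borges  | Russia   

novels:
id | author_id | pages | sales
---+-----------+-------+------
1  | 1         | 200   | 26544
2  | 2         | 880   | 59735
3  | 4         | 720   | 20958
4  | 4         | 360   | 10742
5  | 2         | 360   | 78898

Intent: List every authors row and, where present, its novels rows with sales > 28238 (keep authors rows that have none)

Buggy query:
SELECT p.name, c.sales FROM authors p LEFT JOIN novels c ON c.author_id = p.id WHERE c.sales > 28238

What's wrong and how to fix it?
Bug: A WHERE condition on the right-hand table after LEFT JOIN drops unmatched parents

Fix: Put 'c.sales > 28238' in the JOIN's ON clause instead of WHERE

Corrected query:
SELECT p.name, c.sales FROM authors p LEFT JOIN novels c ON c.author_id = p.id AND c.sales > 28238

Result:
name    | sales
--------+------
Le Guin | NULL 
Asimov  | 59735
Asimov  | 78898
Atwood  | NULL 
Borges  | NULL 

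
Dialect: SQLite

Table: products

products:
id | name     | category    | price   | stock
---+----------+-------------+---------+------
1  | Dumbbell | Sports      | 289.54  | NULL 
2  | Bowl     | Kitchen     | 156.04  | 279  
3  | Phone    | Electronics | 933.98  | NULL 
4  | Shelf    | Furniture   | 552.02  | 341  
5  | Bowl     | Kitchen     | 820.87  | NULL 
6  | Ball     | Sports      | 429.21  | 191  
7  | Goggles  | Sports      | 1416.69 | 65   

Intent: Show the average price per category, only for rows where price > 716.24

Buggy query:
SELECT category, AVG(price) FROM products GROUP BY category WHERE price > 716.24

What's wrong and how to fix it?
Bug: WHERE cannot follow GROUP BY

Fix: Place WHERE between FROM and GROUP BY

Corrected query:
SELECT category, AVG(price) FROM products WHERE price > 716.24 GROUP BY category

Result:
category    | AVG(price)
------------+-----------
Electronics | 933.98    
Kitchen     | 820.87    
Sports      | 1416.69   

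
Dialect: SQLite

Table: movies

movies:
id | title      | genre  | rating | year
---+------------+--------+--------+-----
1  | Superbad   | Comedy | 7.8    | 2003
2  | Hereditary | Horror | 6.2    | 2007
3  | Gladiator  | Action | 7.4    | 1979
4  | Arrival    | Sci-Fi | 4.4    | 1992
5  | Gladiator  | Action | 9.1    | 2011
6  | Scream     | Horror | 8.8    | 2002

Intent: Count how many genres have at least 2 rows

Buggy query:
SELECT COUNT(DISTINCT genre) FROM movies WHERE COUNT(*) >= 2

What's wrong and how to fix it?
Bug: COUNT(*) cannot appear in WHERE; the per-group count doesn't exist yet

Fix: Use a subquery that GROUPs and filters with HAVING, then count its rows

Corrected query:
SELECT COUNT(*) FROM (SELECT genre FROM movies GROUP BY genre HAVING COUNT(*) >= 2)

Result:
COUNT(*)
--------
2       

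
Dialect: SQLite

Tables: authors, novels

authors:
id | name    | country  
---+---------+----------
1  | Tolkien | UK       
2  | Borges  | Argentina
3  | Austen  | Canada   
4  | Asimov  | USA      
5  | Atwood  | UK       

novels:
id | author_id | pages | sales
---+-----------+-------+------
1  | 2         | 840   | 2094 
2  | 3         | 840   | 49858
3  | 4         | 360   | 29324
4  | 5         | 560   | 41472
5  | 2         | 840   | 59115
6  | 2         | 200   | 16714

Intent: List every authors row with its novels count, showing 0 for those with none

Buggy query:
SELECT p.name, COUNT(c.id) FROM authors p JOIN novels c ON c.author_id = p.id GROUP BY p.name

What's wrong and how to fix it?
Bug: An inner join excludes parents with zero children

Fix: Use LEFT JOIN so parents without children still appear (COUNT(c.id) gives 0)

Corrected query:
SELECT p.name, COUNT(c.id) FROM authors p LEFT JOIN novels c ON c.author_id = p.id GROUP BY p.name

Result:
name    | COUNT(c.id)
--------+------------
Asimov  | 1          
Atwood  | 1          
Austen  | 1          
Borges  | 3          
Tolkien | 0          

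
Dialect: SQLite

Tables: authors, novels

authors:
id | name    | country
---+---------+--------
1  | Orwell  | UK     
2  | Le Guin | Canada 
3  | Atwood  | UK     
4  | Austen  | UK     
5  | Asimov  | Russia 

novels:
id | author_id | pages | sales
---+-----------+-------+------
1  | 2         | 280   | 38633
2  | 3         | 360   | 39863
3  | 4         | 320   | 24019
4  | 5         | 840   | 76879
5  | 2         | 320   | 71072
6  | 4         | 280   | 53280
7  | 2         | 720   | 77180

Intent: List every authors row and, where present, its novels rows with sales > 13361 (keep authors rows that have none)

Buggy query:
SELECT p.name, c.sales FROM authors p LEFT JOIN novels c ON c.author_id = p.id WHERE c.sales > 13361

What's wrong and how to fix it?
Bug: A WHERE condition on the right-hand table after LEFT JOIN drops unmatched parents

Fix: Put 'c.sales > 13361' in the JOIN's ON clause instead of WHERE

Corrected query:
SELECT p.name, c.sales FROM authors p LEFT JOIN novels c ON c.author_id = p.id AND c.sales > 13361

Result:
name    | sales
--------+------
Orwell  | NULL 
Le Guin | 38633
Le Guin | 71072
Le Guin | 77180
Atwood  | 39863
Austen  | 24019
Austen  | 53280
Asimov  | 76879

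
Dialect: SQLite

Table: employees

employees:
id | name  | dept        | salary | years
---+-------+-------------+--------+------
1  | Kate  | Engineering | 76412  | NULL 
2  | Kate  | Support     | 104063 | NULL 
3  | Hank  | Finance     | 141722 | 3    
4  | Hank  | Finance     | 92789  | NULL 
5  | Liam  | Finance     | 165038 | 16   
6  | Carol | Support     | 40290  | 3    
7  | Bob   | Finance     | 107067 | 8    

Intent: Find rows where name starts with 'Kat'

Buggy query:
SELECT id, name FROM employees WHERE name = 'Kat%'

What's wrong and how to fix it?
Bug: '=' compares the literal string including the % character; pattern matching needs LIKE

Fix: Replace '=' with LIKE so 'Kat%' is treated as a pattern

Corrected query:
SELECT id, name FROM employees WHERE name LIKE 'Kat%'

Result:
id | name
---+-----
1  | Kate
2  | Kate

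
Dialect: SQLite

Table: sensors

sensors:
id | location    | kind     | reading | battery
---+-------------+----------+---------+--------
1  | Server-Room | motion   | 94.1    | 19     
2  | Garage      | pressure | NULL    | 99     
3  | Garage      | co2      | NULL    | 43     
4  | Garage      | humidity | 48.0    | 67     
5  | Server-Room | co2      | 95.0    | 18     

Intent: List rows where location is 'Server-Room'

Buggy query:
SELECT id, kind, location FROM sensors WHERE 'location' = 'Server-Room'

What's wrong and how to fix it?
Bug: Single quotes denote string literals in SQL; the column name is being compared as a constant string

Fix: Remove the quotes around the column name (or use double quotes for an identifier)

Corrected query:
SELECT id, kind, location FROM sensors WHERE location = 'Server-Room'

Result:
id | kind   | location   
---+--------+------------
1  | motion | Server-Room
5  | co2    | Server-Room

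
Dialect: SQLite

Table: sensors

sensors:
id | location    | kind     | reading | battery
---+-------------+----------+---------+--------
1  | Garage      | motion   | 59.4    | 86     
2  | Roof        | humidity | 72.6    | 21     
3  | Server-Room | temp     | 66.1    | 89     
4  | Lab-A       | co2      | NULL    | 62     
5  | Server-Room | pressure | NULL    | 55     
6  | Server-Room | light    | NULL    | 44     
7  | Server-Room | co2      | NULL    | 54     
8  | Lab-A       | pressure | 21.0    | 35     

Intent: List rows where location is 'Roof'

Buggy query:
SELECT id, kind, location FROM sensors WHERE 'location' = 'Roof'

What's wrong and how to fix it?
Bug: 'location' in single quotes is a string literal, not the column; the comparison is literal-vs-literal and never true

Fix: Remove the quotes around the column name (or use double quotes for an identifier)

Corrected query:
SELECT id, kind, location FROM sensors WHERE location = 'Roof'

Result:
id | kind     | location
---+----------+---------
2  | humidity | Roof    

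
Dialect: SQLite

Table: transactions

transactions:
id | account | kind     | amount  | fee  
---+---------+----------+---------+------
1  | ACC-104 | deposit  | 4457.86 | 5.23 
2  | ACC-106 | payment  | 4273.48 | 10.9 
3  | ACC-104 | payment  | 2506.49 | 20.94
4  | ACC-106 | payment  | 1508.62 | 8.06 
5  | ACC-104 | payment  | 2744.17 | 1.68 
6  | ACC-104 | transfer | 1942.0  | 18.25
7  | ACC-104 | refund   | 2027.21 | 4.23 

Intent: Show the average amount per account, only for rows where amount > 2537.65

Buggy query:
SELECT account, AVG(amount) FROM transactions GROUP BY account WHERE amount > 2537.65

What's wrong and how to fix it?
Bug: Row-level WHERE must come before GROUP BY in the clause order

Fix: Place WHERE between FROM and GROUP BY

Corrected query:
SELECT account, AVG(amount) FROM transactions WHERE amount > 2537.65 GROUP BY account

Result:
account | AVG(amount)
--------+------------
ACC-104 | 3601.015   
ACC-106 | 4273.48    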